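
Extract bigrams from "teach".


Word: "teach" (length 5)
Number of bigrams = 5 - 2 + 1 = 4
  Position 0: "te"
  Position 1: "ea"
  Position 2: "ac"
  Position 3: "ch"
Bigrams = "te", "ea", "ac", "ch"


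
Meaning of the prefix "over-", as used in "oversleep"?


Prefix: over-
Example: oversleep = over- + sleep
Meaning = excessive


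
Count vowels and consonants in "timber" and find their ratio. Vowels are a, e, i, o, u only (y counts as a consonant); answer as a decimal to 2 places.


Word: "timber"
Vowels (a,e,i,o,u): 2
Consonants: 4
Ratio = 2/4
= 0.50


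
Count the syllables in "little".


Word: "little"
Syllable breakdown: lit | tle
Counting: 2 parts
= 2 syllables


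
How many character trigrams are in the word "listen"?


Word: "listen" (length 6)
Number of 3-grams = length - 3 + 1 = 6 - 3 + 1
= 4


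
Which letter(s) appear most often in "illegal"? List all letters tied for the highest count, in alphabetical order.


Word: "illegal"
Letter counts:
  'a': 1
  'e': 1
  'g': 1
  'i': 1
  'l': 3
Maximum count = 3
Most frequent = 'l' (3 times each)


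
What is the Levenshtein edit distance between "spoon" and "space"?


Word 1: "spoon" (length 5)
Word 2: "space" (length 5)
One optimal edit sequence (insert/delete/substitute each cost 1):
  1. keep 's'
  2. keep 'p'
  3. substitute 'o' -> 'a'  (+1)
  4. substitute 'o' -> 'c'  (+1)
  5. substitute 'n' -> 'e'  (+1)
Total edit operations: 3
Edit distance = 3


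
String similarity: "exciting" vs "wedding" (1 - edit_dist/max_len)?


Word 1: "exciting" (length 8)
Word 2: "wedding" (length 7)
One optimal edit sequence:
  1. delete 'e'  (+1)
  2. substitute 'x' -> 'w'  (+1)
  3. substitute 'c' -> 'e'  (+1)
  4. substitute 'i' -> 'd'  (+1)
  5. substitute 't' -> 'd'  (+1)
  6. keep 'i'
  7. keep 'n'
  8. keep 'g'
Edit distance = 5
Max length = max(8, 7) = 8
Similarity = 1 - 5/8
= 0.3750


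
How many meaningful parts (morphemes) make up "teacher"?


Word: "teacher"
Morphemes: teach + -er
Each morpheme carries meaning
= 2 morphemes


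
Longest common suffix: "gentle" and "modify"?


Word 1: "gentle"
Word 2: "modify"
Comparing from end:
  Pos -1: 'e' != 'y' (stop)
LCS = "" (length 0)


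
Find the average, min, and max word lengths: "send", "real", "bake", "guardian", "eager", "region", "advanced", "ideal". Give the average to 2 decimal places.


Lengths: "send"=4, "real"=4, "bake"=4, "guardian"=8, "eager"=5, "region"=6, "advanced"=8, "ideal"=5
Sum = 44, Count = 8
Average = 44/8 = 5.50
= avg=5.50, min=4, max=8


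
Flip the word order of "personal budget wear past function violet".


Original: "personal budget wear past function violet"
Words (1..n): personal | budget | wear | past | function | violet
Reversed (n..1): violet | function | past | wear | budget | personal
Result = "violet function past wear budget personal"


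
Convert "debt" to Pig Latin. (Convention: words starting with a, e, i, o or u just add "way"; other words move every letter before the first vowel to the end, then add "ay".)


Word: "debt"
Starts with consonant(s) → move to end, add 'ay'
Consonant cluster: "d"
Pig Latin = "ebtday"


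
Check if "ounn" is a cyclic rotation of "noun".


Word: "noun", Candidate: "ounn"
Method: check if candidate is substring of word+word
"nounnoun" contains "ounn"? Yes
Is rotation = Yes


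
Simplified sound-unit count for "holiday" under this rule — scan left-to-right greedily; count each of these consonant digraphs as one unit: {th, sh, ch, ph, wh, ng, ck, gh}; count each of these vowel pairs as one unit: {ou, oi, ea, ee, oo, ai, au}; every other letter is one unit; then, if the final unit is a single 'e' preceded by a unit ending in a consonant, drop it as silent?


Word: "holiday" (7 letters)
Left-to-right scan:
  [1] 'h' (letter)
  [2] 'o' (letter)
  [3] 'l' (letter)
  [4] 'i' (letter)
  [5] 'd' (letter)
  [6] 'a' (letter)
  [7] 'y' (letter)
Units from scan: 7
Sound units = 7 units


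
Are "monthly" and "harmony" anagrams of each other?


Word 1: "monthly" → sorted: hlmnoty
Word 2: "harmony" → sorted: ahmnory
Same letters? hlmnoty != ahmnory
Anagram = No


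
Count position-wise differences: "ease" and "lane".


Comparing character by character (same length = 4):
  Pos 0: 'e' vs 'l' !=
  Pos 1: 'a' vs 'a' =
  Pos 2: 's' vs 'n' !=
  Pos 3: 'e' vs 'e' =
Hamming distance = 2


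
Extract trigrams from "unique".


Word: "unique" (length 6)
Number of trigrams = 6 - 3 + 1 = 4
  Position 0: "uni"
  Position 1: "niq"
  Position 2: "iqu"
  Position 3: "que"
Trigrams = "uni", "niq", "iqu", "que"


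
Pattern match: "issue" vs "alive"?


Pattern of "issue": [0, 1, 1, 2, 3]
Pattern of "alive": [0, 1, 2, 3, 4]
Patterns do not match
Same pattern = No


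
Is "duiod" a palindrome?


Word: "duiod"
Reversed: "doiud"
Forward == Backward? duiod != doiud
Palindrome = No


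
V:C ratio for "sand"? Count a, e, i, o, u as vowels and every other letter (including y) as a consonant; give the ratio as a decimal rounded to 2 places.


Word: "sand"
Vowels (a,e,i,o,u): 1
Consonants: 3
Ratio = 1/3
= 0.33


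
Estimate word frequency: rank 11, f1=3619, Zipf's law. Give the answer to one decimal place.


Zipf's law: f(r) = f(1) / r
f(1) = 3619
f(11) = 3619 / 11
= 329.0 occurrences


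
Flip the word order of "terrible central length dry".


Original: "terrible central length dry"
Words (1..n): terrible | central | length | dry
Reversed (n..1): dry | length | central | terrible
Result = "dry length central terrible"


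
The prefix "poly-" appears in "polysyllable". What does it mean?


Prefix: poly-
Example: polysyllable = poly- + syllable
Meaning = many


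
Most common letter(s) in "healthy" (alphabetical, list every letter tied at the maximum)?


Word: "healthy"
Letter counts:
  'a': 1
  'e': 1
  'h': 2
  'l': 1
  't': 1
  'y': 1
Maximum count = 2
Most frequent = 'h' (2 times each)


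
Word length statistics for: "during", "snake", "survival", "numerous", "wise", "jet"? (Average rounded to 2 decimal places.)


Lengths: "during"=6, "snake"=5, "survival"=8, "numerous"=8, "wise"=4, "jet"=3
Sum = 34, Count = 6
Average = 34/6 = 5.67
= avg=5.67, min=3, max=8


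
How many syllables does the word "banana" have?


Word: "banana"
Syllable breakdown: ba / na / na
Counting: 3 parts
= 3 syllables


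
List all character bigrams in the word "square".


Word: "square" (length 6)
Number of bigrams = 6 - 2 + 1 = 5
  Position 0: "sq"
  Position 1: "qu"
  Position 2: "ua"
  Position 3: "ar"
  Position 4: "re"
Bigrams = "sq", "qu", "ua", "ar", "re"


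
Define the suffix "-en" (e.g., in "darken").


Suffix: -en
Example: darken = dark + -en
Meaning = to make / become


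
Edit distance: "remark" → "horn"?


Word 1: "remark" (length 6)
Word 2: "horn" (length 4)
One optimal edit sequence (insert/delete/substitute each cost 1):
  1. delete 'r'  (+1)
  2. delete 'e'  (+1)
  3. substitute 'm' -> 'h'  (+1)
  4. substitute 'a' -> 'o'  (+1)
  5. keep 'r'
  6. substitute 'k' -> 'n'  (+1)
Total edit operations: 5
Edit distance = 5


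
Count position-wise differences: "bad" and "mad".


Comparing character by character (same length = 3):
  Pos 0: 'b' vs 'm' !=
  Pos 1: 'a' vs 'a' =
  Pos 2: 'd' vs 'd' =
Hamming distance = 1


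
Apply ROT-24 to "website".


Word: "website"
Shift: 24
Each letter → (letter + shift) mod 26:
  'w' (22) + 24 = 20 → 'u'
  'e' (4) + 24 = 2 → 'c'
  'b' (1) + 24 = 25 → 'z'
  's' (18) + 24 = 16 → 'q'
  'i' (8) + 24 = 6 → 'g'
  't' (19) + 24 = 17 → 'r'
  'e' (4) + 24 = 2 → 'c'
Result = "uczqgrc"


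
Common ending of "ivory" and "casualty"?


Word 1: "ivory"
Word 2: "casualty"
Comparing from end:
  Pos -1: 'y' == 'y'
  Pos -2: 'r' != 't' (stop)
LCS = "y" (length 1)


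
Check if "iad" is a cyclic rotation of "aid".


Word: "aid", Candidate: "iad"
Method: check if candidate is substring of word+word
"aidaid" contains "iad"? No
Is rotation = No


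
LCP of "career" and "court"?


Word 1: "career"
Word 2: "court"
Comparing from start:
  Pos 0: 'c' == 'c'
  Pos 1: 'a' != 'o' (stop)
LCP = "c" (length 1)


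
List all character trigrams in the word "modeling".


Word: "modeling" (length 8)
Number of trigrams = 8 - 3 + 1 = 6
  Position 0: "mod"
  Position 1: "ode"
  Position 2: "del"
  Position 3: "eli"
  Position 4: "lin"
  Position 5: "ing"
Trigrams = "mod", "ode", "del", "eli", "lin", "ing"


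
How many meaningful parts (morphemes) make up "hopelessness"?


Word: "hopelessness"
Morphemes: hope + -less + -ness
Each morpheme carries meaning
= 3 morphemes


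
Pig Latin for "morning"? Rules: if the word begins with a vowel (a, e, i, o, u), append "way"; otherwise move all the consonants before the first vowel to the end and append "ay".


Word: "morning"
Starts with consonant(s) → move to end, add 'ay'
Consonant cluster: "m"
Pig Latin = "orningmay"


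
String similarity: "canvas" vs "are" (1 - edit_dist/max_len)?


Word 1: "canvas" (length 6)
Word 2: "are" (length 3)
One optimal edit sequence:
  1. delete 'c'  (+1)
  2. keep 'a'
  3. delete 'n'  (+1)
  4. delete 'v'  (+1)
  5. substitute 'a' -> 'r'  (+1)
  6. substitute 's' -> 'e'  (+1)
Edit distance = 5
Max length = max(6, 3) = 6
Similarity = 1 - 5/6
= 0.1667


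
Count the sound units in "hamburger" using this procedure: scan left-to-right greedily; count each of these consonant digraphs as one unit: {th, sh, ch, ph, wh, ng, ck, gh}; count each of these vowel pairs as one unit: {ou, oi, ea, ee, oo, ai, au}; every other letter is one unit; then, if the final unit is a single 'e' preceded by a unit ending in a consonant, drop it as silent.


Word: "hamburger" (9 letters)
Left-to-right scan:
  (1) 'h' (letter)
  (2) 'a' (letter)
  (3) 'm' (letter)
  (4) 'b' (letter)
  (5) 'u' (letter)
  (6) 'r' (letter)
  (7) 'g' (letter)
  (8) 'e' (letter)
  (9) 'r' (letter)
Units from scan: 9
Sound units = 9 units


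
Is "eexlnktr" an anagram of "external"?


Word 1: "external" → sorted: aeelnrtx
Word 2: "eexlnktr" → sorted: eeklnrtx
Same letters? aeelnrtx != eeklnrtx
Anagram = No


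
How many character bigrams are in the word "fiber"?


Word: "fiber" (length 5)
Number of 2-grams = length - 2 + 1 = 5 - 2 + 1
= 4


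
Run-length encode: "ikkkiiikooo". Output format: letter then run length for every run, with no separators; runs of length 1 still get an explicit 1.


String: "ikkkiiikooo"
Scanning for consecutive runs:
  'i' x 1
  'k' x 3
  'i' x 3
  'k' x 1
  'o' x 3
RLE = "i1k3i3k1o3"


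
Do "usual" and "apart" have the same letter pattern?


Pattern of "usual": [0, 1, 0, 2, 3]
Pattern of "apart": [0, 1, 0, 2, 3]
Patterns match
Same pattern = Yes


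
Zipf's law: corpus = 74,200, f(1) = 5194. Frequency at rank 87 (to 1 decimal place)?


Zipf's law: f(r) = f(1) / r
f(1) = 5194
f(87) = 5194 / 87
= 59.7 occurrences


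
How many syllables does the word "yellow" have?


Word: "yellow"
Syllable breakdown: yel-low
Counting: 2 parts
= 2 syllables


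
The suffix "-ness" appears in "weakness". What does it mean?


Suffix: -ness
Example: weakness = weak + -ness
Meaning = state of being


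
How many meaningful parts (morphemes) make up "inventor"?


Word: "inventor"
Morphemes: invent / -or
Each morpheme carries meaning
= 2 morphemes


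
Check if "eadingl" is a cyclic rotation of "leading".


Word: "leading", Candidate: "eadingl"
Method: check if candidate is substring of word+word
"leadingleading" contains "eadingl"? Yes
Is rotation = Yes


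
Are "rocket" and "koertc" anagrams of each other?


Word 1: "rocket" → sorted: cekort
Word 2: "koertc" → sorted: cekort
Same letters? cekort == cekort
Anagram = Yes


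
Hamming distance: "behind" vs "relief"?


Comparing character by character (same length = 6):
  Pos 0: 'b' vs 'r' !=
  Pos 1: 'e' vs 'e' =
  Pos 2: 'h' vs 'l' !=
  Pos 3: 'i' vs 'i' =
  Pos 4: 'n' vs 'e' !=
  Pos 5: 'd' vs 'f' !=
Hamming distance = 4


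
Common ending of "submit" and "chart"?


Word 1: "submit"
Word 2: "chart"
Comparing from end:
  Pos -1: 't' == 't'
  Pos -2: 'i' != 'r' (stop)
LCS = "t" (length 1)


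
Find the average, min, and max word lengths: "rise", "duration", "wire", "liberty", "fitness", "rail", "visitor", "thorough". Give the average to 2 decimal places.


Lengths: "rise"=4, "duration"=8, "wire"=4, "liberty"=7, "fitness"=7, "rail"=4, "visitor"=7, "thorough"=8
Sum = 49, Count = 8
Average = 49/8 = 6.13
= avg=6.13, min=4, max=8


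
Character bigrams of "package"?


Word: "package" (length 7)
Number of bigrams = 7 - 2 + 1 = 6
  Position 0: "pa"
  Position 1: "ac"
  Position 2: "ck"
  Position 3: "ka"
  Position 4: "ag"
  Position 5: "ge"
Bigrams = "pa", "ac", "ck", "ka", "ag", "ge"


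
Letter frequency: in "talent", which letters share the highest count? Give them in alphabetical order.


Word: "talent"
Letter counts:
  'a': 1
  'e': 1
  'l': 1
  'n': 1
  't': 2
Maximum count = 2
Most frequent = 't' (2 times each)


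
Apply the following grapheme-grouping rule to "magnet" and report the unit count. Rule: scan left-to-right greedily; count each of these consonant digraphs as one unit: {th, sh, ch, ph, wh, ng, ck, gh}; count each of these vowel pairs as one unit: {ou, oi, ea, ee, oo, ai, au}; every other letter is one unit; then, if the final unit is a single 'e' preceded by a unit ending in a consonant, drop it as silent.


Word: "magnet" (6 letters)
Left-to-right scan:
  1. 'm' (letter)
  2. 'a' (letter)
  3. 'g' (letter)
  4. 'n' (letter)
  5. 'e' (letter)
  6. 't' (letter)
Units from scan: 6
Sound units = 6 units


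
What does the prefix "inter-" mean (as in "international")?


Prefix: inter-
Example: international (inter- + national)
Meaning = between


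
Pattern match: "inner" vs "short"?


Pattern of "inner": [0, 1, 1, 2, 3]
Pattern of "short": [0, 1, 2, 3, 4]
Patterns do not match
Same pattern = No


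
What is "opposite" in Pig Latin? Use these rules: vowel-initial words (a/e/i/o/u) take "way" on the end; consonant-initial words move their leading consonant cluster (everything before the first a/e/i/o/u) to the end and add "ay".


Word: "opposite"
Starts with vowel → add 'way'
Pig Latin = "oppositeway"


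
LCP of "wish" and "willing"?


Word 1: "wish"
Word 2: "willing"
Comparing from start:
  Pos 0: 'w' == 'w'
  Pos 1: 'i' == 'i'
  Pos 2: 's' != 'l' (stop)
LCP = "wi" (length 2)


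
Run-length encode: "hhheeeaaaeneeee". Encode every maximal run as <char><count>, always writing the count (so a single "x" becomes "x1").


String: "hhheeeaaaeneeee"
Scanning for consecutive runs:
  'h' x 3
  'e' x 3
  'a' x 3
  'e' x 1
  'n' x 1
  'e' x 4
RLE = "h3e3a3e1n1e4"


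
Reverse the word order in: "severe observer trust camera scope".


Original: "severe observer trust camera scope"
Words (1..n): severe | observer | trust | camera | scope
Reversed (n..1): scope | camera | trust | observer | severe
Result = "scope camera trust observer severe"


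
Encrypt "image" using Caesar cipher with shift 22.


Word: "image"
Shift: 22
Each letter → (letter + shift) mod 26:
  'i' (8) + 22 = 4 → 'e'
  'm' (12) + 22 = 8 → 'i'
  'a' (0) + 22 = 22 → 'w'
  'g' (6) + 22 = 2 → 'c'
  'e' (4) + 22 = 0 → 'a'
Result = "eiwca"


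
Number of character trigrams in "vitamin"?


Word: "vitamin" (length 7)
Number of 3-grams = length - 3 + 1 = 7 - 3 + 1
= 5


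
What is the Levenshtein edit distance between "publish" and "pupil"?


Word 1: "publish" (length 7)
Word 2: "pupil" (length 5)
One optimal edit sequence (insert/delete/substitute each cost 1):
  1. keep 'p'
  2. keep 'u'
  3. delete 'b'  (+1)
  4. substitute 'l' -> 'p'  (+1)
  5. keep 'i'
  6. delete 's'  (+1)
  7. substitute 'h' -> 'l'  (+1)
Total edit operations: 4
Edit distance = 4


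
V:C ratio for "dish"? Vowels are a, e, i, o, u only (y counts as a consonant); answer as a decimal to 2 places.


Word: "dish"
Vowels (a,e,i,o,u): 1
Consonants: 3
Ratio = 1/3
= 0.33


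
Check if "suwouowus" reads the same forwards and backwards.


Word: "suwouowus"
Reversed: "suwouowus"
Forward == Backward? suwouowus == suwouowus
Palindrome = Yes


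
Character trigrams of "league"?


Word: "league" (length 6)
Number of trigrams = 6 - 3 + 1 = 4
  Position 0: "lea"
  Position 1: "eag"
  Position 2: "agu"
  Position 3: "gue"
Trigrams = "lea", "eag", "agu", "gue"


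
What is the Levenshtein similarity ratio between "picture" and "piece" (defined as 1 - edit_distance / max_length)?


Word 1: "picture" (length 7)
Word 2: "piece" (length 5)
One optimal edit sequence:
  1. keep 'p'
  2. keep 'i'
  3. delete 'c'  (+1)
  4. delete 't'  (+1)
  5. substitute 'u' -> 'e'  (+1)
  6. substitute 'r' -> 'c'  (+1)
  7. keep 'e'
Edit distance = 4
Max length = max(7, 5) = 7
Similarity = 1 - 4/7
= 0.4286


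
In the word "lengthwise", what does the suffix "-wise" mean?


Suffix: -wise
Example: lengthwise = length + -wise
Meaning = in the manner of


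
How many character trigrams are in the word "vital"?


Word: "vital" (length 5)
Number of 3-grams = length - 3 + 1 = 5 - 3 + 1
= 3


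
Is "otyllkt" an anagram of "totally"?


Word 1: "totally" → sorted: allotty
Word 2: "otyllkt" → sorted: kllotty
Same letters? allotty != kllotty
Anagram = No


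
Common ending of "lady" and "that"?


Word 1: "lady"
Word 2: "that"
Comparing from end:
  Pos -1: 'y' != 't' (stop)
LCS = "" (length 0)


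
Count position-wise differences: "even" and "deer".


Comparing character by character (same length = 4):
  Pos 0: 'e' vs 'd' !=
  Pos 1: 'v' vs 'e' !=
  Pos 2: 'e' vs 'e' =
  Pos 3: 'n' vs 'r' !=
Hamming distance = 3


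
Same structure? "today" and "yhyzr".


Pattern of "today": [0, 1, 2, 3, 4]
Pattern of "yhyzr": [0, 1, 0, 2, 3]
Patterns do not match
Same pattern = No


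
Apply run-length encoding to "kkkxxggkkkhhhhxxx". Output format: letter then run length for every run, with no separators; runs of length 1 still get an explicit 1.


String: "kkkxxggkkkhhhhxxx"
Scanning for consecutive runs:
  'k' x 3
  'x' x 2
  'g' x 2
  'k' x 3
  'h' x 4
  'x' x 3
RLE = "k3x2g2k3h4x3"


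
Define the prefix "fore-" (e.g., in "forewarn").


Prefix: fore-
Example: forewarn = fore- + warn
Meaning = before


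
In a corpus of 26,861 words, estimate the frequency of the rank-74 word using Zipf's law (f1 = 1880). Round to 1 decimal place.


Zipf's law: f(r) = f(1) / r
f(1) = 1880
f(74) = 1880 / 74
= 25.4 occurrences


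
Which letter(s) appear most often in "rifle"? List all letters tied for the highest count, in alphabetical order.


Word: "rifle"
Letter counts:
  'e': 1
  'f': 1
  'i': 1
  'l': 1
  'r': 1
Maximum count = 1
Most frequent = 'e', 'f', 'i', 'l', 'r' (1 time each)


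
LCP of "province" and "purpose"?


Word 1: "province"
Word 2: "purpose"
Comparing from start:
  Pos 0: 'p' == 'p'
  Pos 1: 'r' != 'u' (stop)
LCP = "p" (length 1)


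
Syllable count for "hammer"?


Word: "hammer"
Syllable breakdown: ham | mer
Counting: 2 parts
= 2 syllables


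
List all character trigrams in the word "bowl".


Word: "bowl" (length 4)
Number of trigrams = 4 - 3 + 1 = 2
  Position 0: "bow"
  Position 1: "owl"
Trigrams = "bow", "owl"


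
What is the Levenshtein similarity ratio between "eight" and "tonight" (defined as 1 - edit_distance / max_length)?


Word 1: "eight" (length 5)
Word 2: "tonight" (length 7)
One optimal edit sequence:
  1. insert 't'  (+1)
  2. insert 'o'  (+1)
  3. substitute 'e' -> 'n'  (+1)
  4. keep 'i'
  5. keep 'g'
  6. keep 'h'
  7. keep 't'
Edit distance = 3
Max length = max(5, 7) = 7
Similarity = 1 - 3/7
= 0.5714


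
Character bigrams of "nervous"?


Word: "nervous" (length 7)
Number of bigrams = 7 - 2 + 1 = 6
  Position 0: "ne"
  Position 1: "er"
  Position 2: "rv"
  Position 3: "vo"
  Position 4: "ou"
  Position 5: "us"
Bigrams = "ne", "er", "rv", "vo", "ou", "us"


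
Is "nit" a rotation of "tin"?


Word: "tin", Candidate: "nit"
Method: check if candidate is substring of word+word
"tintin" contains "nit"? No
Is rotation = No


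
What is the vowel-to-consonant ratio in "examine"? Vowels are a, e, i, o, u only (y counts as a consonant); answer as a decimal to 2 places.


Word: "examine"
Vowels (a,e,i,o,u): 4
Consonants: 3
Ratio = 4/3
= 1.33


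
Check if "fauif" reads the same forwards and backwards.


Word: "fauif"
Reversed: "fiuaf"
Forward == Backward? fauif != fiuaf
Palindrome = No


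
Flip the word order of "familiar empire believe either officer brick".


Original: "familiar empire believe either officer brick"
Words (1..n): familiar | empire | believe | either | officer | brick
Reversed (n..1): brick | officer | either | believe | empire | familiar
Result = "brick officer either believe empire familiar"


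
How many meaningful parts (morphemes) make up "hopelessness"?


Word: "hopelessness"
Morphemes: hope | -less | -ness
Each morpheme carries meaning
= 3 morphemes


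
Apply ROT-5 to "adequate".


Word: "adequate"
Shift: 5
Each letter → (letter + shift) mod 26:
  'a' (0) + 5 = 5 → 'f'
  'd' (3) + 5 = 8 → 'i'
  'e' (4) + 5 = 9 → 'j'
  'q' (16) + 5 = 21 → 'v'
  'u' (20) + 5 = 25 → 'z'
  'a' (0) + 5 = 5 → 'f'
  't' (19) + 5 = 24 → 'y'
  'e' (4) + 5 = 9 → 'j'
Result = "fijvzfyj"


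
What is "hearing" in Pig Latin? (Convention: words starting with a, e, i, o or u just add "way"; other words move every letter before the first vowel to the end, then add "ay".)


Word: "hearing"
Starts with consonant(s) → move to end, add 'ay'
Consonant cluster: "h"
Pig Latin = "earinghay"


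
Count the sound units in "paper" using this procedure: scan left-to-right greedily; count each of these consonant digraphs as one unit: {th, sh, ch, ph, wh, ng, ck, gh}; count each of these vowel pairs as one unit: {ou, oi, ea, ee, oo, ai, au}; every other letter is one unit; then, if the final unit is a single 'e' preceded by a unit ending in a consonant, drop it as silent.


Word: "paper" (5 letters)
Left-to-right scan:
  [1] 'p' (letter)
  [2] 'a' (letter)
  [3] 'p' (letter)
  [4] 'e' (letter)
  [5] 'r' (letter)
Units from scan: 5
Sound units = 5 units


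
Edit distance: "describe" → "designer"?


Word 1: "describe" (length 8)
Word 2: "designer" (length 8)
One optimal edit sequence (insert/delete/substitute each cost 1):
  1. keep 'd'
  2. keep 'e'
  3. keep 's'
  4. substitute 'c' -> 'i'  (+1)
  5. substitute 'r' -> 'g'  (+1)
  6. substitute 'i' -> 'n'  (+1)
  7. substitute 'b' -> 'e'  (+1)
  8. substitute 'e' -> 'r'  (+1)
Total edit operations: 5
Edit distance = 5


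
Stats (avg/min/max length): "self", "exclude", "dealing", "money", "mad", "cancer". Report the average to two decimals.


Lengths: "self"=4, "exclude"=7, "dealing"=7, "money"=5, "mad"=3, "cancer"=6
Sum = 32, Count = 6
Average = 32/6 = 5.33
= avg=5.33, min=3, max=7


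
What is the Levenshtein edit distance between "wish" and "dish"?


Word 1: "wish" (length 4)
Word 2: "dish" (length 4)
One optimal edit sequence (insert/delete/substitute each cost 1):
  1. substitute 'w' -> 'd'  (+1)
  2. keep 'i'
  3. keep 's'
  4. keep 'h'
Total edit operations: 1
Edit distance = 1


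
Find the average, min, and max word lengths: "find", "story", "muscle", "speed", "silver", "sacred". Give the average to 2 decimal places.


Lengths: "find"=4, "story"=5, "muscle"=6, "speed"=5, "silver"=6, "sacred"=6
Sum = 32, Count = 6
Average = 32/6 = 5.33
= avg=5.33, min=4, max=6


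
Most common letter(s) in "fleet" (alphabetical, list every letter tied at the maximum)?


Word: "fleet"
Letter counts:
  'e': 2
  'f': 1
  'l': 1
  't': 1
Maximum count = 2
Most frequent = 'e' (2 times each)


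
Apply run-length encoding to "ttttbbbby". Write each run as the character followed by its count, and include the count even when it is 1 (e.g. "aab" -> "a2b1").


String: "ttttbbbby"
Scanning for consecutive runs:
  't' x 4
  'b' x 4
  'y' x 1
RLE = "t4b4y1"


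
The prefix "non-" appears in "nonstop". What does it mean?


Prefix: non-
As in: nonstop -> non- + stop
Meaning = not


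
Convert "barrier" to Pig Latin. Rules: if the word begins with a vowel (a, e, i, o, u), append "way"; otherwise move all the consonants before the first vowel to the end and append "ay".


Word: "barrier"
Starts with consonant(s) → move to end, add 'ay'
Consonant cluster: "b"
Pig Latin = "arrierbay"


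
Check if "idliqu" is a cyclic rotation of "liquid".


Word: "liquid", Candidate: "idliqu"
Method: check if candidate is substring of word+word
"liquidliquid" contains "idliqu"? Yes
Is rotation = Yes


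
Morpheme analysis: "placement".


Word: "placement"
Morphemes: place / -ment
Each morpheme carries meaning
= 2 morphemes


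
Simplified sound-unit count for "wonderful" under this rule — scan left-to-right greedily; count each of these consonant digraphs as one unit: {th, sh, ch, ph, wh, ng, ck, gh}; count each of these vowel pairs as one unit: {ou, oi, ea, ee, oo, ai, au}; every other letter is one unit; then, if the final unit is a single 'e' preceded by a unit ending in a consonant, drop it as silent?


Word: "wonderful" (9 letters)
Left-to-right scan:
  1. 'w' (letter)
  2. 'o' (letter)
  3. 'n' (letter)
  4. 'd' (letter)
  5. 'e' (letter)
  6. 'r' (letter)
  7. 'f' (letter)
  8. 'u' (letter)
  9. 'l' (letter)
Units from scan: 9
Sound units = 9 units


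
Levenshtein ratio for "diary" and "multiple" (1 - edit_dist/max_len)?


Word 1: "diary" (length 5)
Word 2: "multiple" (length 8)
One optimal edit sequence:
  1. insert 'm'  (+1)
  2. insert 'u'  (+1)
  3. insert 'l'  (+1)
  4. substitute 'd' -> 't'  (+1)
  5. keep 'i'
  6. substitute 'a' -> 'p'  (+1)
  7. substitute 'r' -> 'l'  (+1)
  8. substitute 'y' -> 'e'  (+1)
Edit distance = 7
Max length = max(5, 8) = 8
Similarity = 1 - 7/8
= 0.1250


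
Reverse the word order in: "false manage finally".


Original: "false manage finally"
Words (1..n): false | manage | finally
Reversed (n..1): finally | manage | false
Result = "finally manage false"


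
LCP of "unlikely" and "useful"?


Word 1: "unlikely"
Word 2: "useful"
Comparing from start:
  Pos 0: 'u' == 'u'
  Pos 1: 'n' != 's' (stop)
LCP = "u" (length 1)


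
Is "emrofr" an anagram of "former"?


Word 1: "former" → sorted: efmorr
Word 2: "emrofr" → sorted: efmorr
Same letters? efmorr == efmorr
Anagram = Yes


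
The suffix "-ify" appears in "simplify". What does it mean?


Suffix: -ify
As in: simplify -> simple + -ify, with a spelling change
Meaning = to make


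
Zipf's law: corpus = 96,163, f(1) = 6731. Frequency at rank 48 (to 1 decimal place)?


Zipf's law: f(r) = f(1) / r
f(1) = 6731
f(48) = 6731 / 48
= 140.2 occurrences


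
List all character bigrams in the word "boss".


Word: "boss" (length 4)
Number of bigrams = 4 - 2 + 1 = 3
  Position 0: "bo"
  Position 1: "os"
  Position 2: "ss"
Bigrams = "bo", "os", "ss"


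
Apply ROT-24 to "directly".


Word: "directly"
Shift: 24
Each letter → (letter + shift) mod 26:
  'd' (3) + 24 = 1 → 'b'
  'i' (8) + 24 = 6 → 'g'
  'r' (17) + 24 = 15 → 'p'
  'e' (4) + 24 = 2 → 'c'
  'c' (2) + 24 = 0 → 'a'
  't' (19) + 24 = 17 → 'r'
  'l' (11) + 24 = 9 → 'j'
  'y' (24) + 24 = 22 → 'w'
Result = "bgpcarjw"


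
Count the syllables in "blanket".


Word: "blanket"
Syllable breakdown: blan-ket
Counting: 2 parts
= 2 syllables


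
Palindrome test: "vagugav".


Word: "vagugav"
Reversed: "vagugav"
Forward == Backward? vagugav == vagugav
Palindrome = Yes


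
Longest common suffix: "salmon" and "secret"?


Word 1: "salmon"
Word 2: "secret"
Comparing from end:
  Pos -1: 'n' != 't' (stop)
LCS = "" (length 0)


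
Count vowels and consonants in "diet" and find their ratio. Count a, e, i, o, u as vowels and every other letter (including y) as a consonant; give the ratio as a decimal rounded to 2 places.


Word: "diet"
Vowels (a,e,i,o,u): 2
Consonants: 2
Ratio = 2/2
= 1.00


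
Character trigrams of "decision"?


Word: "decision" (length 8)
Number of trigrams = 8 - 3 + 1 = 6
  Position 0: "dec"
  Position 1: "eci"
  Position 2: "cis"
  Position 3: "isi"
  Position 4: "sio"
  Position 5: "ion"
Trigrams = "dec", "eci", "cis", "isi", "sio", "ion"


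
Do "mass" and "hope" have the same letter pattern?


Pattern of "mass": [0, 1, 2, 2]
Pattern of "hope": [0, 1, 2, 3]
Patterns do not match
Same pattern = No


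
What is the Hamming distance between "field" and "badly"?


Comparing character by character (same length = 5):
  Pos 0: 'f' vs 'b' !=
  Pos 1: 'i' vs 'a' !=
  Pos 2: 'e' vs 'd' !=
  Pos 3: 'l' vs 'l' =
  Pos 4: 'd' vs 'y' !=
Hamming distance = 4


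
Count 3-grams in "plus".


Word: "plus" (length 4)
Number of 3-grams = length - 3 + 1 = 4 - 3 + 1
= 2


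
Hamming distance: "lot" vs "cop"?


Comparing character by character (same length = 3):
  Pos 0: 'l' vs 'c' !=
  Pos 1: 'o' vs 'o' =
  Pos 2: 't' vs 'p' !=
Hamming distance = 2


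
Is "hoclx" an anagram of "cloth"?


Word 1: "cloth" → sorted: chlot
Word 2: "hoclx" → sorted: chlox
Same letters? chlot != chlox
Anagram = No


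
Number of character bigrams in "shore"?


Word: "shore" (length 5)
Number of 2-grams = length - 2 + 1 = 5 - 2 + 1
= 4


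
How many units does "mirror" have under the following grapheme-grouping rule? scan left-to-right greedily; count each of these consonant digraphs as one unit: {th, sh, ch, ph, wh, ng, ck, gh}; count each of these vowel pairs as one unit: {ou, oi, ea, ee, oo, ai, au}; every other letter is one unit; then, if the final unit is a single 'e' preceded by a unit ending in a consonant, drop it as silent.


Word: "mirror" (6 letters)
Left-to-right scan:
  (1) 'm' (letter)
  (2) 'i' (letter)
  (3) 'r' (letter)
  (4) 'r' (letter)
  (5) 'o' (letter)
  (6) 'r' (letter)
Units from scan: 6
Sound units = 6 units


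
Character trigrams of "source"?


Word: "source" (length 6)
Number of trigrams = 6 - 3 + 1 = 4
  Position 0: "sou"
  Position 1: "our"
  Position 2: "urc"
  Position 3: "rce"
Trigrams = "sou", "our", "urc", "rce"


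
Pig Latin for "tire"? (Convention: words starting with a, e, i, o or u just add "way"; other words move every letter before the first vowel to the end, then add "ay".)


Word: "tire"
Starts with consonant(s) → move to end, add 'ay'
Consonant cluster: "t"
Pig Latin = "iretay"


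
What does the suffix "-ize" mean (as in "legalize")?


Suffix: -ize
As in: legalize -> legal + -ize
Meaning = to make


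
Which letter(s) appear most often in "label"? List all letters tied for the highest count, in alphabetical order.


Word: "label"
Letter counts:
  'a': 1
  'b': 1
  'e': 1
  'l': 2
Maximum count = 2
Most frequent = 'l' (2 times each)


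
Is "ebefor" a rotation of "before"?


Word: "before", Candidate: "ebefor"
Method: check if candidate is substring of word+word
"beforebefore" contains "ebefor"? Yes
Is rotation = Yes


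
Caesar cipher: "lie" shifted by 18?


Word: "lie"
Shift: 18
Each letter → (letter + shift) mod 26:
  'l' (11) + 18 = 3 → 'd'
  'i' (8) + 18 = 0 → 'a'
  'e' (4) + 18 = 22 → 'w'
Result = "daw"


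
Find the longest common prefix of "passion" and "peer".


Word 1: "passion"
Word 2: "peer"
Comparing from start:
  Pos 0: 'p' == 'p'
  Pos 1: 'a' != 'e' (stop)
LCP = "p" (length 1)


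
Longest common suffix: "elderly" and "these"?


Word 1: "elderly"
Word 2: "these"
Comparing from end:
  Pos -1: 'y' != 'e' (stop)
LCS = "" (length 0)


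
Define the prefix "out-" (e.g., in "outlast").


Prefix: out-
As in: outlast -> out- + last
Meaning = surpass


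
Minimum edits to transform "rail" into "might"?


Word 1: "rail" (length 4)
Word 2: "might" (length 5)
One optimal edit sequence (insert/delete/substitute each cost 1):
  1. insert 'm'  (+1)
  2. substitute 'r' -> 'i'  (+1)
  3. substitute 'a' -> 'g'  (+1)
  4. substitute 'i' -> 'h'  (+1)
  5. substitute 'l' -> 't'  (+1)
Total edit operations: 5
Edit distance = 5


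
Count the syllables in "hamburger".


Word: "hamburger"
Syllable breakdown: ham / bur / ger
Counting: 3 parts
= 3 syllables


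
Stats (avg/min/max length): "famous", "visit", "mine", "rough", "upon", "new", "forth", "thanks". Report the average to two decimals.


Lengths: "famous"=6, "visit"=5, "mine"=4, "rough"=5, "upon"=4, "new"=3, "forth"=5, "thanks"=6
Sum = 38, Count = 8
Average = 38/8 = 4.75
= avg=4.75, min=3, max=6


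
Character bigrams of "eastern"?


Word: "eastern" (length 7)
Number of bigrams = 7 - 2 + 1 = 6
  Position 0: "ea"
  Position 1: "as"
  Position 2: "st"
  Position 3: "te"
  Position 4: "er"
  Position 5: "rn"
Bigrams = "ea", "as", "st", "te", "er", "rn"


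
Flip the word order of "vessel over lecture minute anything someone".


Original: "vessel over lecture minute anything someone"
Words (1..n): vessel | over | lecture | minute | anything | someone
Reversed (n..1): someone | anything | minute | lecture | over | vessel
Result = "someone anything minute lecture over vessel"


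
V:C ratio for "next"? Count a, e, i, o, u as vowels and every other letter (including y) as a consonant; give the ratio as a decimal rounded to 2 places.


Word: "next"
Vowels (a,e,i,o,u): 1
Consonants: 3
Ratio = 1/3
= 0.33


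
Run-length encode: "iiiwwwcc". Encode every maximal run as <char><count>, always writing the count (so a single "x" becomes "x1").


String: "iiiwwwcc"
Scanning for consecutive runs:
  'i' x 3
  'w' x 3
  'c' x 2
RLE = "i3w3c2"


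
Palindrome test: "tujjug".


Word: "tujjug"
Reversed: "gujjut"
Forward == Backward? tujjug != gujjut
Palindrome = No


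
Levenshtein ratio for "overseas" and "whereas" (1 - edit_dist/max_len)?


Word 1: "overseas" (length 8)
Word 2: "whereas" (length 7)
One optimal edit sequence:
  1. substitute 'o' -> 'w'  (+1)
  2. substitute 'v' -> 'h'  (+1)
  3. keep 'e'
  4. keep 'r'
  5. delete 's'  (+1)
  6. keep 'e'
  7. keep 'a'
  8. keep 's'
Edit distance = 3
Max length = max(8, 7) = 8
Similarity = 1 - 3/8
= 0.6250


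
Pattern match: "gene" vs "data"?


Pattern of "gene": [0, 1, 2, 1]
Pattern of "data": [0, 1, 2, 1]
Patterns match
Same pattern = Yes


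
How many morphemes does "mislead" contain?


Word: "mislead"
Morphemes: mis- | lead
Each morpheme carries meaning
= 2 morphemes


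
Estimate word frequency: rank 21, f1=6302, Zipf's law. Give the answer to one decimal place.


Zipf's law: f(r) = f(1) / r
f(1) = 6302
f(21) = 6302 / 21
= 300.1 occurrences


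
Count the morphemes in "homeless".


Word: "homeless"
Morphemes: home + -less
Each morpheme carries meaning
= 2 morphemes


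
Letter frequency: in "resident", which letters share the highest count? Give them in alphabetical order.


Word: "resident"
Letter counts:
  'd': 1
  'e': 2
  'i': 1
  'n': 1
  'r': 1
  's': 1
  't': 1
Maximum count = 2
Most frequent = 'e' (2 times each)


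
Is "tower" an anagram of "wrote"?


Word 1: "wrote" → sorted: eortw
Word 2: "tower" → sorted: eortw
Same letters? eortw == eortw
Anagram = Yes


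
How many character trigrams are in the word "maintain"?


Word: "maintain" (length 8)
Number of 3-grams = length - 3 + 1 = 8 - 3 + 1
= 6


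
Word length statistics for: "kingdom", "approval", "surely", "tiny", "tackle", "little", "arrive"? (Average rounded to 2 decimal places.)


Lengths: "kingdom"=7, "approval"=8, "surely"=6, "tiny"=4, "tackle"=6, "little"=6, "arrive"=6
Sum = 43, Count = 7
Average = 43/7 = 6.14
= avg=6.14, min=4, max=8


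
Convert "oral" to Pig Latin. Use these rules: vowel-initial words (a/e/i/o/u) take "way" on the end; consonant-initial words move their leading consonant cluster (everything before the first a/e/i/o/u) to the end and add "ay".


Word: "oral"
Starts with vowel → add 'way'
Pig Latin = "oralway"


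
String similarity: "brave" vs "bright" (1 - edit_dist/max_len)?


Word 1: "brave" (length 5)
Word 2: "bright" (length 6)
One optimal edit sequence:
  1. keep 'b'
  2. keep 'r'
  3. insert 'i'  (+1)
  4. substitute 'a' -> 'g'  (+1)
  5. substitute 'v' -> 'h'  (+1)
  6. substitute 'e' -> 't'  (+1)
Edit distance = 4
Max length = max(5, 6) = 6
Similarity = 1 - 4/6
= 0.3333


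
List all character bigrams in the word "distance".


Word: "distance" (length 8)
Number of bigrams = 8 - 2 + 1 = 7
  Position 0: "di"
  Position 1: "is"
  Position 2: "st"
  Position 3: "ta"
  Position 4: "an"
  Position 5: "nc"
  Position 6: "ce"
Bigrams = "di", "is", "st", "ta", "an", "nc", "ce"


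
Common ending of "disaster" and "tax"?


Word 1: "disaster"
Word 2: "tax"
Comparing from end:
  Pos -1: 'r' != 'x' (stop)
LCS = "" (length 0)


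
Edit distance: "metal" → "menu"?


Word 1: "metal" (length 5)
Word 2: "menu" (length 4)
One optimal edit sequence (insert/delete/substitute each cost 1):
  1. keep 'm'
  2. keep 'e'
  3. delete 't'  (+1)
  4. substitute 'a' -> 'n'  (+1)
  5. substitute 'l' -> 'u'  (+1)
Total edit operations: 3
Edit distance = 3


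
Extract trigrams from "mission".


Word: "mission" (length 7)
Number of trigrams = 7 - 3 + 1 = 5
  Position 0: "mis"
  Position 1: "iss"
  Position 2: "ssi"
  Position 3: "sio"
  Position 4: "ion"
Trigrams = "mis", "iss", "ssi", "sio", "ion"


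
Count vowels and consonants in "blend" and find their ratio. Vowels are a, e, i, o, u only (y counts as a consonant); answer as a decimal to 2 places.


Word: "blend"
Vowels (a,e,i,o,u): 1
Consonants: 4
Ratio = 1/4
= 0.25


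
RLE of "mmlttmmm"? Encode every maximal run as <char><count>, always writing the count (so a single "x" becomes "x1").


String: "mmlttmmm"
Scanning for consecutive runs:
  'm' x 2
  'l' x 1
  't' x 2
  'm' x 3
RLE = "m2l1t2m3"


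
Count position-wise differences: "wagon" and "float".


Comparing character by character (same length = 5):
  Pos 0: 'w' vs 'f' !=
  Pos 1: 'a' vs 'l' !=
  Pos 2: 'g' vs 'o' !=
  Pos 3: 'o' vs 'a' !=
  Pos 4: 'n' vs 't' !=
Hamming distance = 5


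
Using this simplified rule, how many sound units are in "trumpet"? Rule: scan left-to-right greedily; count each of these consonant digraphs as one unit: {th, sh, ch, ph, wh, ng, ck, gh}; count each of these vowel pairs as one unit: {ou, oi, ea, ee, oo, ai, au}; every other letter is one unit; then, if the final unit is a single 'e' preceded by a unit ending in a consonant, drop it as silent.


Word: "trumpet" (7 letters)
Left-to-right scan:
  [1] 't' (letter)
  [2] 'r' (letter)
  [3] 'u' (letter)
  [4] 'm' (letter)
  [5] 'p' (letter)
  [6] 'e' (letter)
  [7] 't' (letter)
Units from scan: 7
Sound units = 7 units


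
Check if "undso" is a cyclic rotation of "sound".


Word: "sound", Candidate: "undso"
Method: check if candidate is substring of word+word
"soundsound" contains "undso"? Yes
Is rotation = Yes


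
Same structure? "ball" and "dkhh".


Pattern of "ball": [0, 1, 2, 2]
Pattern of "dkhh": [0, 1, 2, 2]
Patterns match
Same pattern = Yes


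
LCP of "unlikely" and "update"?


Word 1: "unlikely"
Word 2: "update"
Comparing from start:
  Pos 0: 'u' == 'u'
  Pos 1: 'n' != 'p' (stop)
LCP = "u" (length 1)


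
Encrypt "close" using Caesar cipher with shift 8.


Word: "close"
Shift: 8
Each letter → (letter + shift) mod 26:
  'c' (2) + 8 = 10 → 'k'
  'l' (11) + 8 = 19 → 't'
  'o' (14) + 8 = 22 → 'w'
  's' (18) + 8 = 0 → 'a'
  'e' (4) + 8 = 12 → 'm'
Result = "ktwam"


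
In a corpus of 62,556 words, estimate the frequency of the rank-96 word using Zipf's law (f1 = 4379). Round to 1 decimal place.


Zipf's law: f(r) = f(1) / r
f(1) = 4379
f(96) = 4379 / 96
= 45.6 occurrences
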